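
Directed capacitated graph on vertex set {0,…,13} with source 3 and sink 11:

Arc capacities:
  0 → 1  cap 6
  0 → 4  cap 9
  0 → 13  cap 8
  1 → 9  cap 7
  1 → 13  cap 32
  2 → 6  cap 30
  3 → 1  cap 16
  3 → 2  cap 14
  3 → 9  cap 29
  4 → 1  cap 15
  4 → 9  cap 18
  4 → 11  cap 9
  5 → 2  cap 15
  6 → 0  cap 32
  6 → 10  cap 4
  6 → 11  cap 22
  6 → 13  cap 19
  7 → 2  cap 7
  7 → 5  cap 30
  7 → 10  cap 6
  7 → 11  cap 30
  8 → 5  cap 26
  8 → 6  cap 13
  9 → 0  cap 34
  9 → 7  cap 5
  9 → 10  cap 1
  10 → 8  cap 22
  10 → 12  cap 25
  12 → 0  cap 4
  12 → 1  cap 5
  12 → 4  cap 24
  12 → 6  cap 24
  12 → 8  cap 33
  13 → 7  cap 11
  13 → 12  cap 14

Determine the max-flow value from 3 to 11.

augment #1: 3→2→6→11 bottleneck 14, total now 14
augment #2: 3→9→7→11 bottleneck 5, total now 19
augment #3: 3→1→13→7→11 bottleneck 11, total now 30
augment #4: 3→9→0→4→11 bottleneck 9, total now 39
augment #5: 3→1→13→12→6→11 bottleneck 5, total now 44
augment #6: 3→9→10→8→6→11 bottleneck 1, total now 45
augment #7: 3→9→0→13→12→6→11 bottleneck 2, total now 47

Maximum flow value: 47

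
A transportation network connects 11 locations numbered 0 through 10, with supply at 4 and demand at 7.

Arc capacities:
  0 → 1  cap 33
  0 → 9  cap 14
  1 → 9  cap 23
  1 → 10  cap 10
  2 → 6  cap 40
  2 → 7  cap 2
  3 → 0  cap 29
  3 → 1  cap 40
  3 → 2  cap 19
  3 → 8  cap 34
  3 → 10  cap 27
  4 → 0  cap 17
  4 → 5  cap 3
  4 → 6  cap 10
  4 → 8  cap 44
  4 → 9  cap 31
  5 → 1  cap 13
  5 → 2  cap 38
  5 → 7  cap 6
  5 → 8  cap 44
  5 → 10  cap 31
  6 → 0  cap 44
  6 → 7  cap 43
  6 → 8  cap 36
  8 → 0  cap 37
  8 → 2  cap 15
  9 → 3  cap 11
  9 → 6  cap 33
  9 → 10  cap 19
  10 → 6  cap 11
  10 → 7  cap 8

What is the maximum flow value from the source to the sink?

Maximum flow value: 56

augment #1: 4→5→7 bottleneck 3, total now 3
augment #2: 4→6→7 bottleneck 10, total now 13
augment #3: 4→8→2→7 bottleneck 2, total now 15
augment #4: 4→9→6→7 bottleneck 31, total now 46
augment #5: 4→0→1→10→7 bottleneck 8, total now 54
augment #6: 4→0→9→6→7 bottleneck 2, total now 56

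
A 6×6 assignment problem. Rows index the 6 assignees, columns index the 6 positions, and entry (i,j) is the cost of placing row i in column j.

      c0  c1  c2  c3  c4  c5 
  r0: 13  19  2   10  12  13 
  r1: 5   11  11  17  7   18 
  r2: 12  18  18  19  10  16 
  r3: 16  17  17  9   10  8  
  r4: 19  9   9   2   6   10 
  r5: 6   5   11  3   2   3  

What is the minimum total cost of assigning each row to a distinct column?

Minimum assignment cost: 32

optimal assignment: row0→col2 (cost 2), row1→col0 (cost 5), row2→col4 (cost 10), row3→col5 (cost 8), row4→col3 (cost 2), row5→col1 (cost 5)
total = 2 + 5 + 10 + 8 + 2 + 5 = 32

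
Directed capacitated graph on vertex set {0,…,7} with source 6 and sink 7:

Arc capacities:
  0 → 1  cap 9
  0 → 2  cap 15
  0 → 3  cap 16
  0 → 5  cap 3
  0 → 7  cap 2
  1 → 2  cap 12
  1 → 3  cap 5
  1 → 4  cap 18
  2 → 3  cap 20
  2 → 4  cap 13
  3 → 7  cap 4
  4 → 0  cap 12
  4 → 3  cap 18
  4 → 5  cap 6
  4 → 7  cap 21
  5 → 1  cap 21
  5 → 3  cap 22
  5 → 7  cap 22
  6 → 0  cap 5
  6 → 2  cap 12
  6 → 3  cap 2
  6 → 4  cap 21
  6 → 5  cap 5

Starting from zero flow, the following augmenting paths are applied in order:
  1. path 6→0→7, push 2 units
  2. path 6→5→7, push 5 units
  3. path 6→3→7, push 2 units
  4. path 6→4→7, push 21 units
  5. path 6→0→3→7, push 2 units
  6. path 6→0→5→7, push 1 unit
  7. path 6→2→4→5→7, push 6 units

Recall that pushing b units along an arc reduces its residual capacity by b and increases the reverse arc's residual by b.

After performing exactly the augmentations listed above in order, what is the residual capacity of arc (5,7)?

after path 1 (6→0→7, push 2): res(5,7)=22
after path 2 (6→5→7, push 5): res(5,7)=17
after path 3 (6→3→7, push 2): res(5,7)=17
after path 4 (6→4→7, push 21): res(5,7)=17
after path 5 (6→0→3→7, push 2): res(5,7)=17
after path 6 (6→0→5→7, push 1): res(5,7)=16
after path 7 (6→2→4→5→7, push 6): res(5,7)=10

Residual capacity of (5,7): 10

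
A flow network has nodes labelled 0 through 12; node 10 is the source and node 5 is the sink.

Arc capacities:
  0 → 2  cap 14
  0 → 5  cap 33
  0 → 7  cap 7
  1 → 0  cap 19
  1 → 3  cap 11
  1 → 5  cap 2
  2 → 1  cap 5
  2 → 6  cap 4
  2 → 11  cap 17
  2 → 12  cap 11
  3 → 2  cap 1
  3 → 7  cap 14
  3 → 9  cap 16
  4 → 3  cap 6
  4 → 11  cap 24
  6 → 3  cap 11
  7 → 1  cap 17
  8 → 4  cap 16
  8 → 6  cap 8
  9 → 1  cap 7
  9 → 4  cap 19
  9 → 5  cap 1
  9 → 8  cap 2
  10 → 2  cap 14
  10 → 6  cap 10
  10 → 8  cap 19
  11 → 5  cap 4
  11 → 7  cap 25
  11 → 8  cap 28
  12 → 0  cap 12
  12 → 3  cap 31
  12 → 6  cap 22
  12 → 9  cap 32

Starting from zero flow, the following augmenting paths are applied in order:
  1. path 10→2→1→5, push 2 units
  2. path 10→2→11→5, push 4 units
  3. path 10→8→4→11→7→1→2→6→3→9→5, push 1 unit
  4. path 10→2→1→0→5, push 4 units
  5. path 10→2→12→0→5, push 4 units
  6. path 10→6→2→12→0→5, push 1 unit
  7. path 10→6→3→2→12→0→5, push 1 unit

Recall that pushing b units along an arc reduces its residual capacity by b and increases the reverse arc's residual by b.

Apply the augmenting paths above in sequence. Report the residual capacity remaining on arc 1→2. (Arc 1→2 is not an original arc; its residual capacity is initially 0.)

after path 1 (10→2→1→5, push 2): res(1,2)=2
after path 2 (10→2→11→5, push 4): res(1,2)=2
after path 3 (10→8→4→11→7→1→2→6→3→9→5, push 1): res(1,2)=1
after path 4 (10→2→1→0→5, push 4): res(1,2)=5
after path 5 (10→2→12→0→5, push 4): res(1,2)=5
after path 6 (10→6→2→12→0→5, push 1): res(1,2)=5
after path 7 (10→6→3→2→12→0→5, push 1): res(1,2)=5

Residual capacity of (1,2): 5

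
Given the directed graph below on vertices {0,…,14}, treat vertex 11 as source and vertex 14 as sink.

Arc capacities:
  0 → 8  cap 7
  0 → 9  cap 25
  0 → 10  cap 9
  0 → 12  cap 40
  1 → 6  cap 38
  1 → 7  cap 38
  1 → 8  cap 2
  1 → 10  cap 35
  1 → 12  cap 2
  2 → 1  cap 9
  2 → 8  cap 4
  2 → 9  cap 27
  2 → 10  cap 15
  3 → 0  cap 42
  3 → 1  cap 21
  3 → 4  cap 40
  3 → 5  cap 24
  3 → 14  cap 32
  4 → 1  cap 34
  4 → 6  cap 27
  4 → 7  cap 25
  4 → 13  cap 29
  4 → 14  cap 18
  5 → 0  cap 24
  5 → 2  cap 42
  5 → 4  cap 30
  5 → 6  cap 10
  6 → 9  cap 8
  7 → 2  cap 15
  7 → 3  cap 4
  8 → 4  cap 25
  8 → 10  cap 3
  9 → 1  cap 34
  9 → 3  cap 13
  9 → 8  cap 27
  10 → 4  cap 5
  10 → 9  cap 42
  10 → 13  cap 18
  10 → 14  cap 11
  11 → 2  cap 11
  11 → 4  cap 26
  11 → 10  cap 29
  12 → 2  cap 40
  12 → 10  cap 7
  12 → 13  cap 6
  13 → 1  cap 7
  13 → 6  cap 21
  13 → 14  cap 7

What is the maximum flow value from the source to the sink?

Maximum flow value: 53

augment #1: 11→4→14 bottleneck 18, total now 18
augment #2: 11→10→14 bottleneck 11, total now 29
augment #3: 11→4→13→14 bottleneck 7, total now 36
augment #4: 11→2→9→3→14 bottleneck 11, total now 47
augment #5: 11→4→7→3→14 bottleneck 1, total now 48
augment #6: 11→10→9→3→14 bottleneck 2, total now 50
augment #7: 11→10→4→7→3→14 bottleneck 3, total now 53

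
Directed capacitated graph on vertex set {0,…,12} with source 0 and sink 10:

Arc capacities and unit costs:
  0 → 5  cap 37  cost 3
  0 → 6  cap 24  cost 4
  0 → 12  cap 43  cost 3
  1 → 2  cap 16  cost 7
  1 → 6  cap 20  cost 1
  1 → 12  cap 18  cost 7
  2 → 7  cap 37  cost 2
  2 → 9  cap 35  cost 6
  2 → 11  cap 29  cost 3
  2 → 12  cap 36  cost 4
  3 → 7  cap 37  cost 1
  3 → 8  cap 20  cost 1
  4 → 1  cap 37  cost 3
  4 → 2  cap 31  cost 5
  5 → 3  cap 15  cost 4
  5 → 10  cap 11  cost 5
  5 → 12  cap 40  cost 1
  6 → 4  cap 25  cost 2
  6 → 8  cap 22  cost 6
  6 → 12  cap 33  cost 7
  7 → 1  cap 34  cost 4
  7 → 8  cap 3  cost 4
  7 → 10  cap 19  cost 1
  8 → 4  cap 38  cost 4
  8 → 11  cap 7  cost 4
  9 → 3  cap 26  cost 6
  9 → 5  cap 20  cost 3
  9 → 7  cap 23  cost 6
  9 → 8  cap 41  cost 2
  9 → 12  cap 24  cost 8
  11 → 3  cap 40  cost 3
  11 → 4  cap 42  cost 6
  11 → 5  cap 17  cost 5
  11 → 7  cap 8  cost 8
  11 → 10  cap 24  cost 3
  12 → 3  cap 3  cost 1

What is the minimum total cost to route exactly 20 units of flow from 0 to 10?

shortest-cost path #1: 0→12→3→7→10 push 3 @ unit cost 6 (adds 18)
shortest-cost path #2: 0→5→10 push 11 @ unit cost 8 (adds 88)
shortest-cost path #3: 0→5→3→7→10 push 6 @ unit cost 9 (adds 54)
total cost = 160

Minimum cost for 20 units: 160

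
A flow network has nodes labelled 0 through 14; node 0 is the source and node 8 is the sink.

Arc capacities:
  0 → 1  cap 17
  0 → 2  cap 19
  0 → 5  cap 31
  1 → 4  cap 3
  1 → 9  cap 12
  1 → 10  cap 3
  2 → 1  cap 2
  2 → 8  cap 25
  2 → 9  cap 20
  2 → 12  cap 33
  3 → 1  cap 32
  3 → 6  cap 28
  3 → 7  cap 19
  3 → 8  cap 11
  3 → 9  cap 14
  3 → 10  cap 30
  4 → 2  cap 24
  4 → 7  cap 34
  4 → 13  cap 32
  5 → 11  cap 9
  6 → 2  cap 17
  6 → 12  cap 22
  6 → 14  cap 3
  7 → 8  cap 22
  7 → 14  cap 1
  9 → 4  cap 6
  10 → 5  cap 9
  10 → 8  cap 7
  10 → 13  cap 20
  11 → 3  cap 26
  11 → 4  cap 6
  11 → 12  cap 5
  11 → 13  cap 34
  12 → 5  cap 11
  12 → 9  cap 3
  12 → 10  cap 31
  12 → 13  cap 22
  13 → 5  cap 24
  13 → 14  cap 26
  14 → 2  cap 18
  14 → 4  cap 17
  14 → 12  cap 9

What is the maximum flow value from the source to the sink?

Maximum flow value: 40

augment #1: 0→2→8 bottleneck 19, total now 19
augment #2: 0→1→10→8 bottleneck 3, total now 22
augment #3: 0→1→4→2→8 bottleneck 3, total now 25
augment #4: 0→5→11→3→8 bottleneck 9, total now 34
augment #5: 0→1→9→4→2→8 bottleneck 3, total now 37
augment #6: 0→1→9→4→7→8 bottleneck 3, total now 40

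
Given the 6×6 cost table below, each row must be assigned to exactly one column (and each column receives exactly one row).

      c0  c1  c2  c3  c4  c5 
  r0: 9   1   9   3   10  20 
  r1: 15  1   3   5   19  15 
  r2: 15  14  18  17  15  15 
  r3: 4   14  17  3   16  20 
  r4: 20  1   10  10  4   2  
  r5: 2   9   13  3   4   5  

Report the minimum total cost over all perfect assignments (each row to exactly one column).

optimal assignment: row0→col1 (cost 1), row1→col2 (cost 3), row2→col4 (cost 15), row3→col3 (cost 3), row4→col5 (cost 2), row5→col0 (cost 2)
total = 1 + 3 + 15 + 3 + 2 + 2 = 26

Minimum assignment cost: 26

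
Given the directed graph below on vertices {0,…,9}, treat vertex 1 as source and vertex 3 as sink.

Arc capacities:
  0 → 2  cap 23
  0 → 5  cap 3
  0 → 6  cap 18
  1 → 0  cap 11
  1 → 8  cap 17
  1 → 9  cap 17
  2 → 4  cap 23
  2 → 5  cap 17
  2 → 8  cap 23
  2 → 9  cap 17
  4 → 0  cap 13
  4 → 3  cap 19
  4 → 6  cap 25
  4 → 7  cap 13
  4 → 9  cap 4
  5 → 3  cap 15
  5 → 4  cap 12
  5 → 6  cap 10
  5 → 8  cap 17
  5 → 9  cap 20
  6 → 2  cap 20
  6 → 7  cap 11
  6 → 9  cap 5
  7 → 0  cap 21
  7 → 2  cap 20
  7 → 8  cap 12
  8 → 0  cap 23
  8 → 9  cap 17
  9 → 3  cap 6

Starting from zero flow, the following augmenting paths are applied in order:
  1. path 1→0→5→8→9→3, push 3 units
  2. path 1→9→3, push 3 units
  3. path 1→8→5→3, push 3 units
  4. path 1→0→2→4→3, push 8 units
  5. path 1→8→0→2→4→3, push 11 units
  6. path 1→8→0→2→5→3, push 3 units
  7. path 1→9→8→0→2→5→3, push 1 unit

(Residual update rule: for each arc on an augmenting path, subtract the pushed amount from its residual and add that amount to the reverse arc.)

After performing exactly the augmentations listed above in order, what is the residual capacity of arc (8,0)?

after path 1 (1→0→5→8→9→3, push 3): res(8,0)=23
after path 2 (1→9→3, push 3): res(8,0)=23
after path 3 (1→8→5→3, push 3): res(8,0)=23
after path 4 (1→0→2→4→3, push 8): res(8,0)=23
after path 5 (1→8→0→2→4→3, push 11): res(8,0)=12
after path 6 (1→8→0→2→5→3, push 3): res(8,0)=9
after path 7 (1→9→8→0→2→5→3, push 1): res(8,0)=8

Residual capacity of (8,0): 8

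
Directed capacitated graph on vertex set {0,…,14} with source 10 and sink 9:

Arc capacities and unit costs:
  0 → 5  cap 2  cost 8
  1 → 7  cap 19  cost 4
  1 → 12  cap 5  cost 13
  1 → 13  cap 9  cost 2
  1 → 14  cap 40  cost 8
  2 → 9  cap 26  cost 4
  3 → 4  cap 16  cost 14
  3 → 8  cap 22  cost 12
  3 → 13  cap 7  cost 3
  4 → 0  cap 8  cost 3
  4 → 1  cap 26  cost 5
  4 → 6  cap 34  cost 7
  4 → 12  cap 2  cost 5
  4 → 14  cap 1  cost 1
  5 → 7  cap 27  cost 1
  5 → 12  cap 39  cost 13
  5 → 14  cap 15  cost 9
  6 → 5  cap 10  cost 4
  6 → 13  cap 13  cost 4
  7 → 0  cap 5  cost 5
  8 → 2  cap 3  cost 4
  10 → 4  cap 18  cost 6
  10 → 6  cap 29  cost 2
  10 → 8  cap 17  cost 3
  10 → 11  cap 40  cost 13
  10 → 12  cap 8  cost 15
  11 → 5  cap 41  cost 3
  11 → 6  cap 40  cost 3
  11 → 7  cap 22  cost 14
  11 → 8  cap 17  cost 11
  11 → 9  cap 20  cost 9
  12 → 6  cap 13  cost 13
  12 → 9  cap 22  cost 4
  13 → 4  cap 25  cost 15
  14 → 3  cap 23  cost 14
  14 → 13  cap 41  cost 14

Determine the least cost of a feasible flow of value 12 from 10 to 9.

Minimum cost for 12 units: 196

shortest-cost path #1: 10→8→2→9 push 3 @ unit cost 11 (adds 33)
shortest-cost path #2: 10→4→12→9 push 2 @ unit cost 15 (adds 30)
shortest-cost path #3: 10→12→9 push 7 @ unit cost 19 (adds 133)
total cost = 196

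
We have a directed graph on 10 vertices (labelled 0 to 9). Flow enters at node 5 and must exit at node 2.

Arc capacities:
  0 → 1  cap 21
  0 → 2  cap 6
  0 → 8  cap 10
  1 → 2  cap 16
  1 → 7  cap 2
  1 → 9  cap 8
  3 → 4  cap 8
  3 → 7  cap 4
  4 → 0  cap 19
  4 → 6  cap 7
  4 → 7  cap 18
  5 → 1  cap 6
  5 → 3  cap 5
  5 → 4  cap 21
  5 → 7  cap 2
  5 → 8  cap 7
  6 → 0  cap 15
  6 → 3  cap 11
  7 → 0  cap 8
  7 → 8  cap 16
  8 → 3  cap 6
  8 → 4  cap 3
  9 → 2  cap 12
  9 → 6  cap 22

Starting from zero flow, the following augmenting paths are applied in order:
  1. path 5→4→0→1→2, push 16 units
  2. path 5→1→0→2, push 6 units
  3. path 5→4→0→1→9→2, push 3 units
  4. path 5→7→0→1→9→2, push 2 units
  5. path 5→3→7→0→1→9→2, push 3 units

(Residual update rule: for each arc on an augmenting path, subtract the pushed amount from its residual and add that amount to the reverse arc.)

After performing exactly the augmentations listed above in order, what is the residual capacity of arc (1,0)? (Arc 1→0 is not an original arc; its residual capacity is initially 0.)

after path 1 (5→4→0→1→2, push 16): res(1,0)=16
after path 2 (5→1→0→2, push 6): res(1,0)=10
after path 3 (5→4→0→1→9→2, push 3): res(1,0)=13
after path 4 (5→7→0→1→9→2, push 2): res(1,0)=15
after path 5 (5→3→7→0→1→9→2, push 3): res(1,0)=18

Residual capacity of (1,0): 18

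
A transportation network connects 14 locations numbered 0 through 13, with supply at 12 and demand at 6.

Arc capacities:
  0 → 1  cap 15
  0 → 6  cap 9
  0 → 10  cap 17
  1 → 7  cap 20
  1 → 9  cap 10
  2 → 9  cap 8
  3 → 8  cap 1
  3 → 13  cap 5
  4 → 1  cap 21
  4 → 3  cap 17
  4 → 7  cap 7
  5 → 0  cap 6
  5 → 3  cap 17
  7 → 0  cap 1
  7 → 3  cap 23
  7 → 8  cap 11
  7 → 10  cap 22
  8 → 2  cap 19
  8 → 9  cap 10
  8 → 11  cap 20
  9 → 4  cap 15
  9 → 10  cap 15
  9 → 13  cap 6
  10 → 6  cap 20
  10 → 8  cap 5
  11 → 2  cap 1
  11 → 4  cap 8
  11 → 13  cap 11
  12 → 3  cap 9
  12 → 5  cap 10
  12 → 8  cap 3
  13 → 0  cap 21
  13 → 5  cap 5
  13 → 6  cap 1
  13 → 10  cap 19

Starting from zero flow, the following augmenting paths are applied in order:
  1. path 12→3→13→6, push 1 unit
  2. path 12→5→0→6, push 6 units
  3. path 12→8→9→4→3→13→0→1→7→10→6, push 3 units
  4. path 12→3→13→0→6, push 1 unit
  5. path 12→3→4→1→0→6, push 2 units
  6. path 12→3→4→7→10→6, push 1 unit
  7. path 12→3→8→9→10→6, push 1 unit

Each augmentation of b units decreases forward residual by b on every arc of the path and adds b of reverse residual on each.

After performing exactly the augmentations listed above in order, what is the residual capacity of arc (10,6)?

Residual capacity of (10,6): 15

after path 1 (12→3→13→6, push 1): res(10,6)=20
after path 2 (12→5→0→6, push 6): res(10,6)=20
after path 3 (12→8→9→4→3→13→0→1→7→10→6, push 3): res(10,6)=17
after path 4 (12→3→13→0→6, push 1): res(10,6)=17
after path 5 (12→3→4→1→0→6, push 2): res(10,6)=17
after path 6 (12→3→4→7→10→6, push 1): res(10,6)=16
after path 7 (12→3→8→9→10→6, push 1): res(10,6)=15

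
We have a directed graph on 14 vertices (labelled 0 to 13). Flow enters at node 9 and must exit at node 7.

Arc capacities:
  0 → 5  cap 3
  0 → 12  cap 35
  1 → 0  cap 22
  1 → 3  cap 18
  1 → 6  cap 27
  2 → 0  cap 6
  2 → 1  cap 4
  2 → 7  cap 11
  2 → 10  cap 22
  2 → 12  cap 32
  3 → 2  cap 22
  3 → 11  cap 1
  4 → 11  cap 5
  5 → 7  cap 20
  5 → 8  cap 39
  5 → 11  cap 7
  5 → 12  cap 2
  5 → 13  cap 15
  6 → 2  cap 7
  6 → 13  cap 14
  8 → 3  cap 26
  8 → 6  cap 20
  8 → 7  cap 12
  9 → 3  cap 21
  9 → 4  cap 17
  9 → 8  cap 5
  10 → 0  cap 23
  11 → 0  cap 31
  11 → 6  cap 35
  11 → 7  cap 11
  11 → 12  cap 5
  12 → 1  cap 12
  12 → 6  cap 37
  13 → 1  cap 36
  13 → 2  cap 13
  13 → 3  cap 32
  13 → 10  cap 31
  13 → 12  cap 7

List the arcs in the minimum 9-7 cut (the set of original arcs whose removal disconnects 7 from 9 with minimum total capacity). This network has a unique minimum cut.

augment #1: 9→8→7 push 5
augment #2: 9→3→2→7 push 11
augment #3: 9→3→11→7 push 1
augment #4: 9→4→11→7 push 5
augment #5: 9→3→2→0→5→7 push 3
max flow = 25; residual-reachable set from 9 gives S-side
cut edges (S→T): {(0,5), (2,7), (3,11), (4,11), (9,8)} total cap 25

Min-cut arcs: {(0,5), (2,7), (3,11), (4,11), (9,8)} (total capacity 25)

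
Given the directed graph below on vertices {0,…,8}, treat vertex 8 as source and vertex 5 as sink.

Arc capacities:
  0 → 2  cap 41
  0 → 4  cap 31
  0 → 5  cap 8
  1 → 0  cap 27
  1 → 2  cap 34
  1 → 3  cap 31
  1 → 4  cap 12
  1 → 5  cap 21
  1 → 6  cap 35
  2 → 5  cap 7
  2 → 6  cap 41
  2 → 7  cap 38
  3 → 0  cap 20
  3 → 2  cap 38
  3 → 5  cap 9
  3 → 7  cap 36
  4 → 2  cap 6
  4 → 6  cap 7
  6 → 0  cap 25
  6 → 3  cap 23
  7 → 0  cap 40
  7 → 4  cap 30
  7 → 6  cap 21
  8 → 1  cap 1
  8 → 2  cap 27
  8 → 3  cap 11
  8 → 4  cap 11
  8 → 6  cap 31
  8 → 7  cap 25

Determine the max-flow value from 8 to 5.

augment #1: 8→1→5 bottleneck 1, total now 1
augment #2: 8→2→5 bottleneck 7, total now 8
augment #3: 8→3→5 bottleneck 9, total now 17
augment #4: 8→3→0→5 bottleneck 2, total now 19
augment #5: 8→6→0→5 bottleneck 6, total now 25

Maximum flow value: 25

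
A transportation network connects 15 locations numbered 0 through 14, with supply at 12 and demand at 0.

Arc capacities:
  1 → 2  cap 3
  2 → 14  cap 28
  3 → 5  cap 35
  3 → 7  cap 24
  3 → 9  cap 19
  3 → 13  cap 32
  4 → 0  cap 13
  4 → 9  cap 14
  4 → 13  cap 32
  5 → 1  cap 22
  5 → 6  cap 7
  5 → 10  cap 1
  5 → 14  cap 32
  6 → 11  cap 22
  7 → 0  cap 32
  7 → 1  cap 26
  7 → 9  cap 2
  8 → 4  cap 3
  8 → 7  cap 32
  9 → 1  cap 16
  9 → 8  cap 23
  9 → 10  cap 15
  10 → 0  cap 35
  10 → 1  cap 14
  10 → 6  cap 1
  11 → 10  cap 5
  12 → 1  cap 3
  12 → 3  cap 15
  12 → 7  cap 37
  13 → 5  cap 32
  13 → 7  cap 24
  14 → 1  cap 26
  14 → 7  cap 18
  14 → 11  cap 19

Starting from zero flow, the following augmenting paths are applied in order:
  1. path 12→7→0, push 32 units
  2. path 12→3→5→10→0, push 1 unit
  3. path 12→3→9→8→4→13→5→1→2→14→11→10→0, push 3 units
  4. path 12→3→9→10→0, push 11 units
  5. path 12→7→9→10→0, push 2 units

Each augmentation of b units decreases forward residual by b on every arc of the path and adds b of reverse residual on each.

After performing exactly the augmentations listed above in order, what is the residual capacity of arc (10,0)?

Residual capacity of (10,0): 18

after path 1 (12→7→0, push 32): res(10,0)=35
after path 2 (12→3→5→10→0, push 1): res(10,0)=34
after path 3 (12→3→9→8→4→13→5→1→2→14→11→10→0, push 3): res(10,0)=31
after path 4 (12→3→9→10→0, push 11): res(10,0)=20
after path 5 (12→7→9→10→0, push 2): res(10,0)=18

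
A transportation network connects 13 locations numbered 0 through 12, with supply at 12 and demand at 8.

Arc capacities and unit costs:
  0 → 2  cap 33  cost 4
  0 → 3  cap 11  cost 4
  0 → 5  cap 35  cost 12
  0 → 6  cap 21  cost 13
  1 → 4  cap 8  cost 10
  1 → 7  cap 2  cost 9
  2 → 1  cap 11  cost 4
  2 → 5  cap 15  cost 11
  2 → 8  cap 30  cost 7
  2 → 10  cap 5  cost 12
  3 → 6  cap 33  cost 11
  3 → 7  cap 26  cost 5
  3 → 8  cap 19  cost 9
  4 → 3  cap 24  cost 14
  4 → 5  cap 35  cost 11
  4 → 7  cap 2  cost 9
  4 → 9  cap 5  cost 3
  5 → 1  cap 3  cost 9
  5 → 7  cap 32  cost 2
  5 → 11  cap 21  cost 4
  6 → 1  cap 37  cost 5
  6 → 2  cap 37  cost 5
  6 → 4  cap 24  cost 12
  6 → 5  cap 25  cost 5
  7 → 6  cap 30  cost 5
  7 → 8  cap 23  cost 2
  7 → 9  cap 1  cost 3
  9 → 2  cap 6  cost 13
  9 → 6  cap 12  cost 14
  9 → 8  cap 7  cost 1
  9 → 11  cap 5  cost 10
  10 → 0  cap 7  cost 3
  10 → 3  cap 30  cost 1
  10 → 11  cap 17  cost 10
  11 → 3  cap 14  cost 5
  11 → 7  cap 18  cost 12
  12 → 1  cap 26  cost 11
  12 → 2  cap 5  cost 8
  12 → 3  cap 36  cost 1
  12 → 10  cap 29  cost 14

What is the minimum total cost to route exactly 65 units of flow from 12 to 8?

shortest-cost path #1: 12→3→7→8 push 23 @ unit cost 8 (adds 184)
shortest-cost path #2: 12→3→8 push 13 @ unit cost 10 (adds 130)
shortest-cost path #3: 12→2→8 push 5 @ unit cost 15 (adds 75)
shortest-cost path #4: 12→1→7→9→8 push 1 @ unit cost 24 (adds 24)
shortest-cost path #5: 12→1→7→3→8 push 1 @ unit cost 24 (adds 24)
shortest-cost path #6: 12→10→3→8 push 5 @ unit cost 24 (adds 120)
shortest-cost path #7: 12→1→4→9→8 push 5 @ unit cost 25 (adds 125)
shortest-cost path #8: 12→10→0→2→8 push 7 @ unit cost 28 (adds 196)
shortest-cost path #9: 12→10→3→7→6→2→8 push 4 @ unit cost 37 (adds 148)
shortest-cost path #10: 12→10→3→6→2→8 push 1 @ unit cost 38 (adds 38)
total cost = 1064

Minimum cost for 65 units: 1064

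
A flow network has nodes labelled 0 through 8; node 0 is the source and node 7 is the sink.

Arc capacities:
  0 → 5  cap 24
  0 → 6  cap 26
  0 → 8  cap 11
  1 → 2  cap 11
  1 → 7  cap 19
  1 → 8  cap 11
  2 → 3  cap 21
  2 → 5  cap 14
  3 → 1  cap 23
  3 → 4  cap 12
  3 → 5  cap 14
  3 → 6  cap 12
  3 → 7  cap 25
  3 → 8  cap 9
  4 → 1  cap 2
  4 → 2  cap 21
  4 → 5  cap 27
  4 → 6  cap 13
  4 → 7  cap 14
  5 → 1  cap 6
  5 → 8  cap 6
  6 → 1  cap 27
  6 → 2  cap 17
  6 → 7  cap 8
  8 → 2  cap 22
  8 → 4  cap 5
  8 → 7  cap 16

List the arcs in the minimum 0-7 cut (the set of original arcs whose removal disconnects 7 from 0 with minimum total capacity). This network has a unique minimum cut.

Min-cut arcs: {(0,6), (0,8), (5,1), (5,8)} (total capacity 49)

augment #1: 0→6→7 push 8
augment #2: 0→8→7 push 11
augment #3: 0→5→1→7 push 6
augment #4: 0→5→8→7 push 5
augment #5: 0→6→1→7 push 13
augment #6: 0→5→8→4→7 push 1
augment #7: 0→6→2→3→7 push 5
max flow = 49; residual-reachable set from 0 gives S-side
cut edges (S→T): {(0,6), (0,8), (5,1), (5,8)} total cap 49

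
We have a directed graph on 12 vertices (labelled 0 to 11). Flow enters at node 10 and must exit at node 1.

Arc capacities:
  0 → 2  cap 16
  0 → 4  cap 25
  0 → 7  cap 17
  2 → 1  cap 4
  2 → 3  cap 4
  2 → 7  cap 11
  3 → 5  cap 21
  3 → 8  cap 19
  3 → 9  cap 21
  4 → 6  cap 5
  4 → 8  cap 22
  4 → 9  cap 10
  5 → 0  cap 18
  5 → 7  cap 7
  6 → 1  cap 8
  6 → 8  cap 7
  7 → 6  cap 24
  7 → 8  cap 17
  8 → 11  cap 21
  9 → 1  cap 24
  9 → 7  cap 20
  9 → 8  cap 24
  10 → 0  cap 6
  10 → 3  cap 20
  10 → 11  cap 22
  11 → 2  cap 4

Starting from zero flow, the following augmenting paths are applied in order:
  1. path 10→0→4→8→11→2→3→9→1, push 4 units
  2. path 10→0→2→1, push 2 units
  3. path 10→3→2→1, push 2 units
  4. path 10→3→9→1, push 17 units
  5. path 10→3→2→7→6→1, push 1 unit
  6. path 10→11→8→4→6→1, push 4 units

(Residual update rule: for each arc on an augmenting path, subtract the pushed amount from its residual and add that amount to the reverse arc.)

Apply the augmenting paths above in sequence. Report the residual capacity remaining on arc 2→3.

Residual capacity of (2,3): 3

after path 1 (10→0→4→8→11→2→3→9→1, push 4): res(2,3)=0
after path 2 (10→0→2→1, push 2): res(2,3)=0
after path 3 (10→3→2→1, push 2): res(2,3)=2
after path 4 (10→3→9→1, push 17): res(2,3)=2
after path 5 (10→3→2→7→6→1, push 1): res(2,3)=3
after path 6 (10→11→8→4→6→1, push 4): res(2,3)=3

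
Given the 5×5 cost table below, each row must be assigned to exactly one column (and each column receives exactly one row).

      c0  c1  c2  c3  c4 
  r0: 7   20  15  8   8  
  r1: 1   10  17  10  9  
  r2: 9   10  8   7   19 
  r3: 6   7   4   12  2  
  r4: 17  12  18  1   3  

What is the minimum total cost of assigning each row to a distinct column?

Minimum assignment cost: 24

optimal assignment: row0→col4 (cost 8), row1→col0 (cost 1), row2→col1 (cost 10), row3→col2 (cost 4), row4→col3 (cost 1)
total = 8 + 1 + 10 + 4 + 1 = 24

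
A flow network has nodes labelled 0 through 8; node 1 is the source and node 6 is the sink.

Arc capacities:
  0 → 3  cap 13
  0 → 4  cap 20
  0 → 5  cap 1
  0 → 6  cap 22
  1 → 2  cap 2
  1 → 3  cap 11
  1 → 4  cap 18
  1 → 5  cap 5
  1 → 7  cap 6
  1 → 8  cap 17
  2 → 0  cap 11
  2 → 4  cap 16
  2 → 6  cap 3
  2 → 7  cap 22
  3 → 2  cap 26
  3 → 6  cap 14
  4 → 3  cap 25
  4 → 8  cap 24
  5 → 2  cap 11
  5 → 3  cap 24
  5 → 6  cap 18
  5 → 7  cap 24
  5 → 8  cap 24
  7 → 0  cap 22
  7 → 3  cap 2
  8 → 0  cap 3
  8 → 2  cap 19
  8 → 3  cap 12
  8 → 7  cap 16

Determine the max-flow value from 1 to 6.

augment #1: 1→2→6 bottleneck 2, total now 2
augment #2: 1→3→6 bottleneck 11, total now 13
augment #3: 1→5→6 bottleneck 5, total now 18
augment #4: 1→4→3→6 bottleneck 3, total now 21
augment #5: 1→7→0→6 bottleneck 6, total now 27
augment #6: 1→8→0→6 bottleneck 3, total now 30
augment #7: 1→8→2→6 bottleneck 1, total now 31
augment #8: 1→8→2→0→6 bottleneck 11, total now 42
augment #9: 1→8→7→0→6 bottleneck 2, total now 44
augment #10: 1→4→8→7→0→5→6 bottleneck 1, total now 45

Maximum flow value: 45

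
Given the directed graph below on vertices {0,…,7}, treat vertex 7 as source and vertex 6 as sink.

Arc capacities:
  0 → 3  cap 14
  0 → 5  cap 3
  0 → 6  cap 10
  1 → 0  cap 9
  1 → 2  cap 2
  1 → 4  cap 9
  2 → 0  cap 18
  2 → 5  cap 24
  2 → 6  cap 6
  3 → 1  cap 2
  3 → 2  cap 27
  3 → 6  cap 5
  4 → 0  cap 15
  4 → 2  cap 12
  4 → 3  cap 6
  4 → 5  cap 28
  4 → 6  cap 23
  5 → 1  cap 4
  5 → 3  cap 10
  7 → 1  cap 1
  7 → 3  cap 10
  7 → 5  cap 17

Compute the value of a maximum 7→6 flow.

Maximum flow value: 25

augment #1: 7→3→6 bottleneck 5, total now 5
augment #2: 7→1→0→6 bottleneck 1, total now 6
augment #3: 7→3→2→6 bottleneck 5, total now 11
augment #4: 7→5→1→0→6 bottleneck 4, total now 15
augment #5: 7→5→3→2→6 bottleneck 1, total now 16
augment #6: 7→5→3→1→0→6 bottleneck 2, total now 18
augment #7: 7→5→3→2→0→6 bottleneck 3, total now 21
augment #8: 7→5→3→2→0→1→4→6 bottleneck 4, total now 25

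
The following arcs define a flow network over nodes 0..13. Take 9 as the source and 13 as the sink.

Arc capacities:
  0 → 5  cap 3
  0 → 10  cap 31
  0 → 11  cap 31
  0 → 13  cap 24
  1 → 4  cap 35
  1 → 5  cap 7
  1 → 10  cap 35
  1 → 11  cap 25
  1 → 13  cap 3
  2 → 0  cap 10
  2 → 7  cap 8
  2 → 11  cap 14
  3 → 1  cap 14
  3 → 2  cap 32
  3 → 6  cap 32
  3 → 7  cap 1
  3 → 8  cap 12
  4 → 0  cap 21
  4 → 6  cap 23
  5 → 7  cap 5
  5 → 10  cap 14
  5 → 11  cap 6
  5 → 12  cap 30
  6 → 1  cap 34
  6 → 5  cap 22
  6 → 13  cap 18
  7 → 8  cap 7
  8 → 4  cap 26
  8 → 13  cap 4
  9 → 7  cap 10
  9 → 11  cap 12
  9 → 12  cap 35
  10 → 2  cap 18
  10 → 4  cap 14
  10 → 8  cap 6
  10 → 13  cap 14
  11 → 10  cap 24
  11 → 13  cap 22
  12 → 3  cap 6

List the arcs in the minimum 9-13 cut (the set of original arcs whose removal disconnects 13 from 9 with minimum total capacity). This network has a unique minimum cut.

Min-cut arcs: {(7,8), (9,11), (12,3)} (total capacity 25)

augment #1: 9→11→13 push 12
augment #2: 9→7→8→13 push 4
augment #3: 9→12→3→1→13 push 3
augment #4: 9→12→3→6→13 push 3
augment #5: 9→7→8→4→0→13 push 3
max flow = 25; residual-reachable set from 9 gives S-side
cut edges (S→T): {(7,8), (9,11), (12,3)} total cap 25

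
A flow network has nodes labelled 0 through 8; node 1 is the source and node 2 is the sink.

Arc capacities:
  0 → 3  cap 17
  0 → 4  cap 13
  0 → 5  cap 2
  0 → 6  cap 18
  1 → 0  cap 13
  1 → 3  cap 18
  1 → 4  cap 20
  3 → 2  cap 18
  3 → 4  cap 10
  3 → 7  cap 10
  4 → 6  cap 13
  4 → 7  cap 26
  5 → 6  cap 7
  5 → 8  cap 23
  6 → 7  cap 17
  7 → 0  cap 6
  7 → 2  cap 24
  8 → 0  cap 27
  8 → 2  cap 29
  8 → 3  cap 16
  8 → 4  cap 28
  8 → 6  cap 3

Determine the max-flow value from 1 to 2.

Maximum flow value: 44

augment #1: 1→3→2 bottleneck 18, total now 18
augment #2: 1→4→7→2 bottleneck 20, total now 38
augment #3: 1→0→3→7→2 bottleneck 4, total now 42
augment #4: 1→0→5→8→2 bottleneck 2, total now 44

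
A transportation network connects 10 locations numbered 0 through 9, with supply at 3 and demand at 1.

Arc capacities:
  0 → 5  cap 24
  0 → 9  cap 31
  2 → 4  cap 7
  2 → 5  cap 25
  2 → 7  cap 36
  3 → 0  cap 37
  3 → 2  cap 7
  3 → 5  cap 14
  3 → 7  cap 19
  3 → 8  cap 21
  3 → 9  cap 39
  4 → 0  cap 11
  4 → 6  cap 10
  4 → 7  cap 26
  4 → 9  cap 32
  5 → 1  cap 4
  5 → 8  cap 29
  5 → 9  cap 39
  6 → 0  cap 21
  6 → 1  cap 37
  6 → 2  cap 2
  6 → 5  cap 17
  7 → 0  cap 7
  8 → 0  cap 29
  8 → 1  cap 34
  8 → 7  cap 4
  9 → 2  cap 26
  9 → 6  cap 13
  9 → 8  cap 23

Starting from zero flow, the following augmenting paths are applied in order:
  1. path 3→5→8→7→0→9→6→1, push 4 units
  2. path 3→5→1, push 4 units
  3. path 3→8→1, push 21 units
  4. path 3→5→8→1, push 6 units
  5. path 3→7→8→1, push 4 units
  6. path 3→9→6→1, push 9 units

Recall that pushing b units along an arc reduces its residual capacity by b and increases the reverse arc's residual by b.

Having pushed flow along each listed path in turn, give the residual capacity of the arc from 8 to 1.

Residual capacity of (8,1): 3

after path 1 (3→5→8→7→0→9→6→1, push 4): res(8,1)=34
after path 2 (3→5→1, push 4): res(8,1)=34
after path 3 (3→8→1, push 21): res(8,1)=13
after path 4 (3→5→8→1, push 6): res(8,1)=7
after path 5 (3→7→8→1, push 4): res(8,1)=3
after path 6 (3→9→6→1, push 9): res(8,1)=3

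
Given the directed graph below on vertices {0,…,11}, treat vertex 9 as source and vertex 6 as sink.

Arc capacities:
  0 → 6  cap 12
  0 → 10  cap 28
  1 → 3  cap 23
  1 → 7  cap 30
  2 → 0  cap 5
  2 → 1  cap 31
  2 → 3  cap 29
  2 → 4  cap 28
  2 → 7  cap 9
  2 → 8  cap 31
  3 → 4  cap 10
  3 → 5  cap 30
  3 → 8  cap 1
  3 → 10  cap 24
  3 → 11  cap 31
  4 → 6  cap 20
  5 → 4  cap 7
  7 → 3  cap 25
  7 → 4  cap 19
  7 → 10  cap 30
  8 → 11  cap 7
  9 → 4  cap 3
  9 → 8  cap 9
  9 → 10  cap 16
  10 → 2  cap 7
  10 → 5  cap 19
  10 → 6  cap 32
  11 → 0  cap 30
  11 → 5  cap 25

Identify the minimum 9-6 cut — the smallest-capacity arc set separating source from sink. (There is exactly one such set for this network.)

augment #1: 9→4→6 push 3
augment #2: 9→10→6 push 16
augment #3: 9→8→11→0→6 push 7
max flow = 26; residual-reachable set from 9 gives S-side
cut edges (S→T): {(8,11), (9,4), (9,10)} total cap 26

Min-cut arcs: {(8,11), (9,4), (9,10)} (total capacity 26)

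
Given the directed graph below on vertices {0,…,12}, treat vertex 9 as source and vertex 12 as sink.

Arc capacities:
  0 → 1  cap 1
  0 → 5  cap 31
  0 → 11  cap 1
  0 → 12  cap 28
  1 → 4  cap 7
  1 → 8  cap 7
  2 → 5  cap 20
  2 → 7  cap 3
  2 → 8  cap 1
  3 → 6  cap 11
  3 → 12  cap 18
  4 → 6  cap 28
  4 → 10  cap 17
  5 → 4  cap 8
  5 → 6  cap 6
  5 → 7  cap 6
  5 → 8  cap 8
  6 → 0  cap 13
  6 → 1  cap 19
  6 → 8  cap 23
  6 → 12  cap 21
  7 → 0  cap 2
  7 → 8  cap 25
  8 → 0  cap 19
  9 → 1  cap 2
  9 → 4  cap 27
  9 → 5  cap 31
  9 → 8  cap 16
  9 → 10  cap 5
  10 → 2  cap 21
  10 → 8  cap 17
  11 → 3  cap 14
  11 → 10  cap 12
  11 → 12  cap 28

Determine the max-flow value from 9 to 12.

augment #1: 9→4→6→12 bottleneck 21, total now 21
augment #2: 9→8→0→12 bottleneck 16, total now 37
augment #3: 9→1→8→0→12 bottleneck 2, total now 39
augment #4: 9→4→6→0→12 bottleneck 6, total now 45
augment #5: 9→5→6→0→12 bottleneck 4, total now 49
augment #6: 9→5→6→0→11→12 bottleneck 1, total now 50

Maximum flow value: 50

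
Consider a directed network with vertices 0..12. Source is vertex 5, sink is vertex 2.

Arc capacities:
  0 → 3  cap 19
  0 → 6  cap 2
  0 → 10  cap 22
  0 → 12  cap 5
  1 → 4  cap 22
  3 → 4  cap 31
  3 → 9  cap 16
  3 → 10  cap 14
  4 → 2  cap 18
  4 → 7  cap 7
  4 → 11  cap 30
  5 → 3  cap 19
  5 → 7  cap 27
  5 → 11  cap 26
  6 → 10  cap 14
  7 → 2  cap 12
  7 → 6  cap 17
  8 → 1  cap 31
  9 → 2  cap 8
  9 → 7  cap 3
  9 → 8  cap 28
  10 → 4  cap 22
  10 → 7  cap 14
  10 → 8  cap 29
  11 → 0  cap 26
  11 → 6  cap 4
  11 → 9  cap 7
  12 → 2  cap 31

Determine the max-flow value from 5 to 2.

Maximum flow value: 43

augment #1: 5→7→2 bottleneck 12, total now 12
augment #2: 5→3→4→2 bottleneck 18, total now 30
augment #3: 5→3→9→2 bottleneck 1, total now 31
augment #4: 5→11→9→2 bottleneck 7, total now 38
augment #5: 5→11→0→12→2 bottleneck 5, total now 43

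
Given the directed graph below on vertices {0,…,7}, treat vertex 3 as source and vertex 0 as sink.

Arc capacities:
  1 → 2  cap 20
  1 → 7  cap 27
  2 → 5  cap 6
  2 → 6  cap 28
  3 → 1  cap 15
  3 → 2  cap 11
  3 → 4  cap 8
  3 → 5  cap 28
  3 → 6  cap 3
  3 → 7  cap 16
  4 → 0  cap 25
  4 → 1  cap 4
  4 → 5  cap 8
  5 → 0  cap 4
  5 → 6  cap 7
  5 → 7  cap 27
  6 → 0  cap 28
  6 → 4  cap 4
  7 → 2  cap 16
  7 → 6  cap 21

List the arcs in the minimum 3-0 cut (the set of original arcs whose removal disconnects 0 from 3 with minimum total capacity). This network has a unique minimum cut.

Min-cut arcs: {(3,4), (5,0), (6,0), (6,4)} (total capacity 44)

augment #1: 3→4→0 push 8
augment #2: 3→5→0 push 4
augment #3: 3→6→0 push 3
augment #4: 3→2→6→0 push 11
augment #5: 3→5→6→0 push 7
augment #6: 3→7→6→0 push 7
augment #7: 3→7→6→4→0 push 4
max flow = 44; residual-reachable set from 3 gives S-side
cut edges (S→T): {(3,4), (5,0), (6,0), (6,4)} total cap 44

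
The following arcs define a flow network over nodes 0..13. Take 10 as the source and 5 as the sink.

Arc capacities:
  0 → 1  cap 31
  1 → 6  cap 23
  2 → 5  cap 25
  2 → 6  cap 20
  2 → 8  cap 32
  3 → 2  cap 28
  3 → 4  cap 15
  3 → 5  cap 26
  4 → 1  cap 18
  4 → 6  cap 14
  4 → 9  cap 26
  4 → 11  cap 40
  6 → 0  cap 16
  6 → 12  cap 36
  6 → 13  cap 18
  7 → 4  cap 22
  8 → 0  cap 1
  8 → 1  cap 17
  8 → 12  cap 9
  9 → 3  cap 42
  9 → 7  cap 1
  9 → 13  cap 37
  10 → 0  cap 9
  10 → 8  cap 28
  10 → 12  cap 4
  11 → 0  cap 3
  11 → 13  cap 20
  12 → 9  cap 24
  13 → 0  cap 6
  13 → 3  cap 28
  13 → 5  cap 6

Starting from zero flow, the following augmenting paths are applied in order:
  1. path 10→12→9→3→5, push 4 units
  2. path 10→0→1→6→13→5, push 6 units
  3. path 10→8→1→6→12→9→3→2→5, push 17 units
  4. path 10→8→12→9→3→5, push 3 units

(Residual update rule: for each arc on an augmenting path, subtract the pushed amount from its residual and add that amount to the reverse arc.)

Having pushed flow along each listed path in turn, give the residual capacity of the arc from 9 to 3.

Residual capacity of (9,3): 18

after path 1 (10→12→9→3→5, push 4): res(9,3)=38
after path 2 (10→0→1→6→13→5, push 6): res(9,3)=38
after path 3 (10→8→1→6→12→9→3→2→5, push 17): res(9,3)=21
after path 4 (10→8→12→9→3→5, push 3): res(9,3)=18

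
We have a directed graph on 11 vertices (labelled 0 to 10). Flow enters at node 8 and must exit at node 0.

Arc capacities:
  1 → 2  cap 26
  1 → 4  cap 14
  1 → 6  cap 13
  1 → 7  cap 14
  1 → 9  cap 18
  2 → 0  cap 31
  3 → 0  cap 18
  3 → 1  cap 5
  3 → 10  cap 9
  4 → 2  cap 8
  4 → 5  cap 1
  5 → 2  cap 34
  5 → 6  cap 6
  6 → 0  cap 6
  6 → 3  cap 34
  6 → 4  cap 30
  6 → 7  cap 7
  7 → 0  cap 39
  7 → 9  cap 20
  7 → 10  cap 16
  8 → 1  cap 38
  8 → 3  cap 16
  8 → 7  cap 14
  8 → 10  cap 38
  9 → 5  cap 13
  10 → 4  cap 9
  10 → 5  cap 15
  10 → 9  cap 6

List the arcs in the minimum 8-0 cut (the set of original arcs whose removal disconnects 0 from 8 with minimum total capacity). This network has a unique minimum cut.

Min-cut arcs: {(1,7), (2,0), (3,0), (6,0), (6,7), (8,7)} (total capacity 90)

augment #1: 8→3→0 push 16
augment #2: 8→7→0 push 14
augment #3: 8→1→2→0 push 26
augment #4: 8→1→6→0 push 6
augment #5: 8→1→7→0 push 6
augment #6: 8→10→4→2→0 push 5
augment #7: 8→10→5→6→3→0 push 2
augment #8: 8→10→5→6→7→0 push 4
augment #9: 8→10→4→2→1→7→0 push 3
augment #10: 8→10→5→2→1→7→0 push 5
augment #11: 8→10→5→2→1→6→7→0 push 3
max flow = 90; residual-reachable set from 8 gives S-side
cut edges (S→T): {(1,7), (2,0), (3,0), (6,0), (6,7), (8,7)} total cap 90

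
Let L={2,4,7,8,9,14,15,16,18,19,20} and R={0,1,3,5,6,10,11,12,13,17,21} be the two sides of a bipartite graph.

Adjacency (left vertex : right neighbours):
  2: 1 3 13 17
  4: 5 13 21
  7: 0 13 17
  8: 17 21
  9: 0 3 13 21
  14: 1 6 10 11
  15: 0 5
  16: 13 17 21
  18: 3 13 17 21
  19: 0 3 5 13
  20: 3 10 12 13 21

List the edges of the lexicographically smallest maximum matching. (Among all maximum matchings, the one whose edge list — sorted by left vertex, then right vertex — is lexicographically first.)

Lex-smallest maximum matching: {(2,1), (4,5), (7,0), (8,17), (9,3), (14,6), (16,13), (18,21), (20,10)}

|M| = 9 (so the lex-smallest maximum matching has 9 edges)
process left vertices in ascending order; for each, take the smallest-labelled available neighbour that still permits 9 edges overall, or leave it unmatched if none does
lex-smallest matching: {2-1, 4-5, 7-0, 8-17, 9-3, 14-6, 16-13, 18-21, 20-10}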